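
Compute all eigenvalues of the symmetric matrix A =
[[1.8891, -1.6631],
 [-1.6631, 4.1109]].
sigma(A) ≈ {1, 5}

A is real symmetric, so its spectrum consists of real eigenvalues. Expanding the characteristic polynomial of the displayed matrix gives
  det(λ I - A) = p(λ) = λ^2 + (-6)λ + (5).
Solving p(λ) = 0 yields eigenvalues ≈ 1, 5. (A is shown rounded to 4 decimals, so these recover the underlying integer eigenvalues to within that precision.)
Verification: the trace of A = 6 equals the sum of eigenvalues 6, and det(A) ≈ 5.0000 matches the eigenvalue product 5.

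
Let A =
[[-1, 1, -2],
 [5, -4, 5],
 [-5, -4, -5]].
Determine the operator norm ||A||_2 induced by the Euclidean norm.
||A||_2 ≈ 10.2267 (= sqrt(largest eigenvalue of A^T A))

||A||_2 = sigma_max(A) = sqrt(lambda_max(A^T A)). Form the symmetric matrix M = A^T A =
[[51, -1, 52],
 [-1, 33, -2],
 [52, -2, 54]].
Its characteristic polynomial (trace, sum of principal 2x2 minors, determinant of M give the coefficients) is
  p(λ) = det(λ I - M) = λ^3 - 138λ^2 + 3510λ - 1600.
No integer candidate from the rational root theorem (±divisors of 1600) is a root, so the roots are irrational. The cubic discriminant is Δ = 58711143600 > 0, so there are three distinct real roots. p(0) = -1600 and p(1) = 1773 have opposite signs, so a root lies in (0, 1); Newton's method refines it to λ ≈ 0.4643. p(32) = 2176 and p(33) = -115 have opposite signs, so a root lies in (32, 33); Newton's method refines it to λ ≈ 32.9506. p(104) = -4304 and p(105) = 3125 have opposite signs, so a root lies in (104, 105); Newton's method refines it to λ ≈ 104.5851. Check (Vieta): the three roots sum to 138, matching tr M = 138.
So the eigenvalues of A^T A are ≈ 0.4643, 32.9506, 104.5851 (all ≥ 0, as they must be for A^T A). The largest is λ_max ≈ 104.5851, hence ||A||_2 = sqrt(λ_max) ≈ 10.2267.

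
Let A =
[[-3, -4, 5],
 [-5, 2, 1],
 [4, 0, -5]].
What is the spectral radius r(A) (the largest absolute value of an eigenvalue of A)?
r(A) ≈ 9.4968

The eigenvalues of A are the roots of its characteristic polynomial. With M = A (coefficients from the trace, the sum of principal 2x2 minors, and det A):
  p(λ) = det(λ I - M) = λ^3 + 6λ^2 - 41λ - 74.
No integer candidate from the rational root theorem (±divisors of 74) is a root, so the roots are irrational. The cubic discriminant is Δ = 579956 > 0, so there are three distinct real roots. p(-10) = -64 and p(-9) = 52 have opposite signs, so a root lies in (-10, -9); Newton's method refines it to λ ≈ -9.4968. p(-2) = 24 and p(-1) = -28 have opposite signs, so a root lies in (-2, -1); Newton's method refines it to λ ≈ -1.5454. p(5) = -4 and p(6) = 112 have opposite signs, so a root lies in (5, 6); Newton's method refines it to λ ≈ 5.0422. Check (Vieta): the three roots sum to -6, matching tr M = -6.
Thus the eigenvalues (to 4 decimals) are -9.4968 (modulus 9.4968); -1.5454 (modulus 1.5454); 5.0422 (modulus 5.0422). The spectral radius is the largest modulus: r(A) ≈ 9.4968. (Cross-check: r(A) ≤ ||A||_2 ≈ 9.6601; equality holds whenever A is normal, though it can also hold for some non-normal A.)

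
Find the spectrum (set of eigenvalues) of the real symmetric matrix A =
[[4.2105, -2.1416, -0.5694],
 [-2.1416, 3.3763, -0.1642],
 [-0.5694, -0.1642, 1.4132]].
sigma(A) ≈ {1, 2, 6}

A is real symmetric, so its spectrum consists of real eigenvalues. Expanding the characteristic polynomial of the displayed matrix gives
  det(λ I - A) = p(λ) = λ^3 + (-9)λ^2 + (20)λ + (-12).
Solving p(λ) = 0 yields eigenvalues ≈ 1, 2, 6. (A is shown rounded to 4 decimals, so these recover the underlying integer eigenvalues to within that precision.)
Verification: the trace of A = 9 equals the sum of eigenvalues 9, and det(A) ≈ 11.9997 matches the eigenvalue product 12.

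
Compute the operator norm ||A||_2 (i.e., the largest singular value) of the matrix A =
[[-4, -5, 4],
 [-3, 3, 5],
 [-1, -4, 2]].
||A||_2 ≈ 9.0429 (= sqrt(largest eigenvalue of A^T A))

||A||_2 = sigma_max(A) = sqrt(lambda_max(A^T A)). Form the symmetric matrix M = A^T A =
[[26, 15, -33],
 [15, 50, -13],
 [-33, -13, 45]].
Its characteristic polynomial (trace, sum of principal 2x2 minors, determinant of M give the coefficients) is
  p(λ) = det(λ I - M) = λ^3 - 121λ^2 + 3237λ - 2401.
No integer candidate from the rational root theorem (±divisors of 2401) is a root, so the roots are irrational. The cubic discriminant is Δ = 17497315232 > 0, so there are three distinct real roots. p(0) = -2401 and p(1) = 716 have opposite signs, so a root lies in (0, 1); Newton's method refines it to λ ≈ 0.7634. p(38) = 753 and p(39) = -880 have opposite signs, so a root lies in (38, 39); Newton's method refines it to λ ≈ 38.462. p(81) = -2644 and p(82) = 797 have opposite signs, so a root lies in (81, 82); Newton's method refines it to λ ≈ 81.7747. Check (Vieta): the three roots sum to 121, matching tr M = 121.
So the eigenvalues of A^T A are ≈ 0.7634, 38.462, 81.7747 (all ≥ 0, as they must be for A^T A). The largest is λ_max ≈ 81.7747, hence ||A||_2 = sqrt(λ_max) ≈ 9.0429.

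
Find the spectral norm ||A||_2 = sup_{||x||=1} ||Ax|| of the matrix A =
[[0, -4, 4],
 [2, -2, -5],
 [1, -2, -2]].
||A||_2 ≈ 6.9519 (= sqrt(largest eigenvalue of A^T A))

||A||_2 = sigma_max(A) = sqrt(lambda_max(A^T A)). Form the symmetric matrix M = A^T A =
[[5, -6, -12],
 [-6, 24, -2],
 [-12, -2, 45]].
Its characteristic polynomial (trace, sum of principal 2x2 minors, determinant of M give the coefficients) is
  p(λ) = det(λ I - M) = λ^3 - 74λ^2 + 1241λ - 16.
No integer candidate from the rational root theorem (±divisors of 16) is a root, so the roots are irrational. The cubic discriminant is Δ = 789028416 > 0, so there are three distinct real roots. p(0) = -16 and p(1) = 1152 have opposite signs, so a root lies in (0, 1); Newton's method refines it to λ ≈ 0.0129. p(25) = 384 and p(26) = -198 have opposite signs, so a root lies in (25, 26); Newton's method refines it to λ ≈ 25.6588. p(48) = -352 and p(49) = 768 have opposite signs, so a root lies in (48, 49); Newton's method refines it to λ ≈ 48.3283. Check (Vieta): the three roots sum to 74, matching tr M = 74.
So the eigenvalues of A^T A are ≈ 0.0129, 25.6588, 48.3283 (all ≥ 0, as they must be for A^T A). The largest is λ_max ≈ 48.3283, hence ||A||_2 = sqrt(λ_max) ≈ 6.9519.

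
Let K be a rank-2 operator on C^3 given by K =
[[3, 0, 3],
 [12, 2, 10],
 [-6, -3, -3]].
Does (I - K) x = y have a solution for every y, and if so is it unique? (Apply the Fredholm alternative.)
(I - K) is invertible (det(I - K) = 38 ≠ 0), so for every y in C^3 the equation (I - K) x = y has a unique solution.

K has rank 2 and factors as K = U V^T = u1 v1^T + u2 v2^T with u1 = (1, 2, 1), v1 = (3, 0, 3), u2 = (0, -2, 3), v2 = (-3, -1, -2) (multiplying out reproduces the displayed K). The nonzero eigenvalues of U V^T coincide with those of the 2 x 2 matrix G = V^T U = [[v1·u1, v1·u2], [v2·u1, v2·u2]] = [[6, 9], [-7, -4]], and by the Sylvester determinant identity det(I_3 - U V^T) = det(I_2 - V^T U) = det([[-5, -9], [7, 5]]) = (-5)(5) - (-9)(7) = 38. (Direct check: I - K =
[[-2, 0, -3],
 [-12, -1, -10],
 [6, 3, 4]]
has determinant 38.) The finite-dimensional Fredholm alternative says: either (I - K) is invertible, or ker(I - K) ≠ {0} and then range(I - K) = ker((I - K)^*)^⊥, with dim ker(I - K) = dim ker((I - K)^*). Since det(I - K) ≠ 0, 1 is not an eigenvalue of K and ker(I - K) = {0}, so we are in the first case: for every y there is a unique x = (I - K)^(-1) y. (Explicitly, by the Woodbury identity, (I - U V^T)^(-1) = I + U (I_2 - G)^(-1) V^T.)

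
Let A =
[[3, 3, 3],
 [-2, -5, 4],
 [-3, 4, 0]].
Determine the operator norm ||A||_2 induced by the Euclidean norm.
||A||_2 ≈ 7.4374 (= sqrt(largest eigenvalue of A^T A))

||A||_2 = sigma_max(A) = sqrt(lambda_max(A^T A)). Form the symmetric matrix M = A^T A =
[[22, 7, 1],
 [7, 50, -11],
 [1, -11, 25]].
Its characteristic polynomial (trace, sum of principal 2x2 minors, determinant of M give the coefficients) is
  p(λ) = det(λ I - M) = λ^3 - 97λ^2 + 2729λ - 23409.
No integer candidate from the rational root theorem (±divisors of 23409) is a root, so the roots are irrational. The cubic discriminant is Δ = 62161904 > 0, so there are three distinct real roots. p(17) = -136 and p(18) = 117 have opposite signs, so a root lies in (17, 18); Newton's method refines it to λ ≈ 17.4936. p(24) = 39 and p(25) = -184 have opposite signs, so a root lies in (24, 25); Newton's method refines it to λ ≈ 24.1914. p(55) = -364 and p(56) = 839 have opposite signs, so a root lies in (55, 56); Newton's method refines it to λ ≈ 55.315. Check (Vieta): the three roots sum to 97, matching tr M = 97.
So the eigenvalues of A^T A are ≈ 17.4936, 24.1914, 55.315 (all ≥ 0, as they must be for A^T A). The largest is λ_max ≈ 55.315, hence ||A||_2 = sqrt(λ_max) ≈ 7.4374.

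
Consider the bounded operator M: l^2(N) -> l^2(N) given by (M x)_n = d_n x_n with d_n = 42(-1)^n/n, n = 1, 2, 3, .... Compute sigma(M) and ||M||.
sigma(M) = {42(-1)^n/n : n ≥ 1} ∪ {0}; ||M|| = 42

A bounded diagonal operator on l^2 with diagonal entries d_n has spectrum equal to the closure of {d_n : n ≥ 1}: every d_n is an eigenvalue (with eigenvector e_n), so {d_n} ⊂ sigma(M); the spectrum is closed, so its closure is too; and for lambda not in the closure, (M - lambda I) has bounded inverse (the diagonal entries 1/(d_n - lambda) are bounded). For our sequence d_n = 42(-1)^n/n, n = 1, 2, 3, ...:
  - {d_n} = {42(-1)^n/n : n ≥ 1}; the only limit point is 0
  - closure = {42(-1)^n/n : n ≥ 1} ∪ {0}
For the norm: a diagonal operator has ||M|| = sup_n |d_n|. Here |d_n| = 42/n is decreasing, so sup_n |d_n| = |d_1| = 42. So ||M|| = 42.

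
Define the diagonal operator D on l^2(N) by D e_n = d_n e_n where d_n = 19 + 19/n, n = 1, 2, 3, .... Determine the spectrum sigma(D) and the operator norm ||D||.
sigma(D) = {19 + 19/n : n ≥ 1} ∪ {19}; ||D|| = 38

A bounded diagonal operator on l^2 with diagonal entries d_n has spectrum equal to the closure of {d_n : n ≥ 1}: every d_n is an eigenvalue (with eigenvector e_n), so {d_n} ⊂ sigma(D); the spectrum is closed, so its closure is too; and for lambda not in the closure, (D - lambda I) has bounded inverse (the diagonal entries 1/(d_n - lambda) are bounded). For our sequence d_n = 19 + 19/n, n = 1, 2, 3, ...:
  - {d_n} = {19 + 19/n : n ≥ 1}; the only limit point is 19
  - closure = {19 + 19/n : n ≥ 1} ∪ {19}
For the norm: a diagonal operator has ||D|| = sup_n |d_n|. Here d_n = 19 + 19/n is positive and decreasing, so sup_n |d_n| = d_1 = 19 + 19 = 38. So ||D|| = 38.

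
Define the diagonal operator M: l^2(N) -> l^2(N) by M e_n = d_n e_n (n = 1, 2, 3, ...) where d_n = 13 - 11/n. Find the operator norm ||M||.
||M|| = 13

For a diagonal operator on l^2 with entries d_n, ||M|| = sup_n |d_n|. Here d_1 = 2, d_2 = 15/2, ..., and d_n = 13 - 11/n increases monotonically toward 13. All terms lie in [2, 13), so |d_n| = d_n and the supremum is the limit 13, which is not attained by any individual d_n. Hence ||M|| = 13.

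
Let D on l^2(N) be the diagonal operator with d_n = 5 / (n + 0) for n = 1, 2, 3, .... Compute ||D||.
||D|| = 5 (attained at n = 1)

For D diagonal, ||D|| = sup_n |d_n| = sup_n 5/(n + 0). This is positive and strictly decreasing in n, so the supremum is attained at n = 1: d_1 = 5/(1 + 0) = 5. Hence ||D|| = 5.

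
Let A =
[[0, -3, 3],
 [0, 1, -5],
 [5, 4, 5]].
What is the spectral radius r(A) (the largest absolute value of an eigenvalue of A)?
r(A) = 6

The eigenvalues of A are the roots of its characteristic polynomial. With M = A (coefficients from the trace, the sum of principal 2x2 minors, and det A):
  p(λ) = det(λ I - M) = λ^3 - 6λ^2 + 10λ - 60.
By the rational root theorem any rational root is an integer divisor of 60. Testing λ = 6: p(6) = 216 - 216 + 60 - 60 = 0, so λ = 6 is a root. Dividing out (λ - 6) leaves p(λ) = (λ - 6)(λ^2 + 10). For λ^2 + 10 the discriminant is -40. It is negative, so the roots are the complex-conjugate pair λ = 0 ± (sqrt(40)/2) i ≈ 0 ± 3.1623i. For a conjugate pair the product of the roots equals the constant term, so |λ|^2 = 10 and |λ| = sqrt(10) ≈ 3.1623.
Thus the eigenvalues (to 4 decimals) are 0 ± 3.1623i (modulus 3.1623); 6 (modulus 6). The spectral radius is the largest modulus: r(A) = 6. (Cross-check: r(A) ≤ ||A||_2 ≈ 8.7618; equality holds whenever A is normal, though it can also hold for some non-normal A.)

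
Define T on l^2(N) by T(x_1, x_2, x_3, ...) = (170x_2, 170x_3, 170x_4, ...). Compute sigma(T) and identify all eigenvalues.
sigma(T) = closed disk {z in C : |z| ≤ 170}; sigma_p(T) = open disk {z in C : |z| < 170}

Note T = 170·V where V is the unit left shift (V x)_k = x_{k+1}; so sigma(T) = 170·sigma(V) and ||T|| = 170||V||. ||T x||^2 = 28900sum_{k≥2} |x_k|^2 ≤ 28900||x||^2, with equality on {x : x_1 = 0}, so ||T|| = 170. For any lambda with |lambda| < 170, set r = lambda/170 (|r| < 1); the vector x = (1, r, r^2, ...) is in l^2 and satisfies T x = 170(r, r^2, ...) = lambda x, so lambda is an eigenvalue. On the boundary |lambda| = 170 the geometric series diverges, so no l^2 eigenvector exists, but these lambda lie in the approximate point spectrum. Hence sigma(T) is the closed disk of radius 170 and sigma_p(T) is the open disk.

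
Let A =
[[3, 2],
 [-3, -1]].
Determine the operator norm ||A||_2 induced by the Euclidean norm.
||A||_2 = sqrt((23 + sqrt(493))/2) ≈ 4.7541 (= sqrt(largest eigenvalue of A^T A))

||A||_2 = sigma_max(A) = sqrt(lambda_max(A^T A)). Form the symmetric matrix M = A^T A =
[[18, 9],
 [9, 5]].
Its characteristic polynomial (trace, determinant of M give the coefficients) is
  p(λ) = det(λ I - M) = λ^2 - 23λ + 9.
For λ^2 - 23λ + 9 the discriminant is 493. It is nonnegative but not a perfect square, so the roots are real and irrational: λ = (23 ± sqrt(493))/2 ≈ 22.6018, 0.3982.
So the eigenvalues of A^T A are ≈ 0.3982, 22.6018 (all ≥ 0, as they must be for A^T A). The largest is λ_max = (23 + sqrt(493))/2 ≈ 22.6018, hence ||A||_2 = sqrt(λ_max) = sqrt((23 + sqrt(493))/2) ≈ 4.7541.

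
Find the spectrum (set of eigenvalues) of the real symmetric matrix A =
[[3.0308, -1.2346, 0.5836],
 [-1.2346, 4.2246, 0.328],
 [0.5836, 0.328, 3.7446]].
sigma(A) ≈ {2, 4, 5}

A is real symmetric, so its spectrum consists of real eigenvalues. Expanding the characteristic polynomial of the displayed matrix gives
  det(λ I - A) = p(λ) = λ^3 + (-11)λ^2 + (38)λ + (-40).
Solving p(λ) = 0 yields eigenvalues ≈ 2, 4, 5. (A is shown rounded to 4 decimals, so these recover the underlying integer eigenvalues to within that precision.)
Verification: the trace of A = 11 equals the sum of eigenvalues 11, and det(A) ≈ 40.0003 matches the eigenvalue product 40.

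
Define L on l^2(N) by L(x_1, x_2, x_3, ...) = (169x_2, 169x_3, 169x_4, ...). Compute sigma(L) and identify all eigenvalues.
sigma(L) = closed disk {z in C : |z| ≤ 169}; sigma_p(L) = open disk {z in C : |z| < 169}

Note L = 169·V where V is the unit left shift (V x)_k = x_{k+1}; so sigma(L) = 169·sigma(V) and ||L|| = 169||V||. ||L x||^2 = 28561sum_{k≥2} |x_k|^2 ≤ 28561||x||^2, with equality on {x : x_1 = 0}, so ||L|| = 169. For any lambda with |lambda| < 169, set r = lambda/169 (|r| < 1); the vector x = (1, r, r^2, ...) is in l^2 and satisfies L x = 169(r, r^2, ...) = lambda x, so lambda is an eigenvalue. On the boundary |lambda| = 169 the geometric series diverges, so no l^2 eigenvector exists, but these lambda lie in the approximate point spectrum. Hence sigma(L) is the closed disk of radius 169 and sigma_p(L) is the open disk.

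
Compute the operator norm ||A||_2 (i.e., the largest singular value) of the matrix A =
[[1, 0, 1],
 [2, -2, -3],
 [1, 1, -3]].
||A||_2 ≈ 4.865 (= sqrt(largest eigenvalue of A^T A))

||A||_2 = sigma_max(A) = sqrt(lambda_max(A^T A)). Form the symmetric matrix M = A^T A =
[[6, -3, -8],
 [-3, 5, 3],
 [-8, 3, 19]].
Its characteristic polynomial (trace, sum of principal 2x2 minors, determinant of M give the coefficients) is
  p(λ) = det(λ I - M) = λ^3 - 30λ^2 + 157λ - 169.
No integer candidate from the rational root theorem (±divisors of 169) is a root, so the roots are irrational. The cubic discriminant is Δ = 2009201 > 0, so there are three distinct real roots. p(1) = -41 and p(2) = 33 have opposite signs, so a root lies in (1, 2); Newton's method refines it to λ ≈ 1.4681. p(4) = 43 and p(5) = -9 have opposite signs, so a root lies in (4, 5); Newton's method refines it to λ ≈ 4.8635. p(23) = -261 and p(24) = 143 have opposite signs, so a root lies in (23, 24); Newton's method refines it to λ ≈ 23.6684. Check (Vieta): the three roots sum to 30, matching tr M = 30.
So the eigenvalues of A^T A are ≈ 1.4681, 4.8635, 23.6684 (all ≥ 0, as they must be for A^T A). The largest is λ_max ≈ 23.6684, hence ||A||_2 = sqrt(λ_max) ≈ 4.865.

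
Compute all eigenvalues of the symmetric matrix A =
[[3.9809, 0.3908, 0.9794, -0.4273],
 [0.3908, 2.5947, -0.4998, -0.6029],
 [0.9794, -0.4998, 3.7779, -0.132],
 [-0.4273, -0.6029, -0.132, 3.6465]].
sigma(A) ≈ {2, 3, 4, 5}

A is real symmetric, so its spectrum consists of real eigenvalues. Expanding the characteristic polynomial of the displayed matrix gives
  det(λ I - A) = p(λ) = λ^4 + (-14)λ^3 + (71)λ^2 + (-154)λ + (120).
Solving p(λ) = 0 yields eigenvalues ≈ 2, 3, 4, 5. (A is shown rounded to 4 decimals, so these recover the underlying integer eigenvalues to within that precision.)
Verification: the trace of A = 14 equals the sum of eigenvalues 14, and det(A) ≈ 120.0003 matches the eigenvalue product 120.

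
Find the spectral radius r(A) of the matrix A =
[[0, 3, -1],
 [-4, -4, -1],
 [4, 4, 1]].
r(A) = 4

The eigenvalues of A are the roots of its characteristic polynomial. With M = A (coefficients from the trace, the sum of principal 2x2 minors, and det A):
  p(λ) = det(λ I - M) = λ^3 + 3λ^2 + 16λ.
The constant term is 0, so λ = 0 is a root. Dividing out λ leaves p(λ) = λ(λ^2 + 3λ + 16). For λ^2 + 3λ + 16 the discriminant is -55. It is negative, so the roots are the complex-conjugate pair λ = -3/2 ± (sqrt(55)/2) i ≈ -1.5 ± 3.7081i. For a conjugate pair the product of the roots equals the constant term, so |λ|^2 = 16 and |λ| = sqrt(16) = 4.
Thus the eigenvalues (to 4 decimals) are -1.5 ± 3.7081i (modulus 4); 0 (modulus 0). The spectral radius is the largest modulus: r(A) = 4. (Cross-check: r(A) ≤ ||A||_2 ≈ 8.3685; equality holds whenever A is normal, though it can also hold for some non-normal A.)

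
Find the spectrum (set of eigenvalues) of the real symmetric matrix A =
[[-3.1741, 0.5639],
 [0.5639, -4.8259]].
sigma(A) ≈ {-5, -3}

A is real symmetric, so its spectrum consists of real eigenvalues. Expanding the characteristic polynomial of the displayed matrix gives
  det(λ I - A) = p(λ) = λ^2 + (8)λ + (15).
Solving p(λ) = 0 yields eigenvalues ≈ -5, -3. (A is shown rounded to 4 decimals, so these recover the underlying integer eigenvalues to within that precision.)
Verification: the trace of A = -8 equals the sum of eigenvalues -8, and det(A) ≈ 14.9999 matches the eigenvalue product 15.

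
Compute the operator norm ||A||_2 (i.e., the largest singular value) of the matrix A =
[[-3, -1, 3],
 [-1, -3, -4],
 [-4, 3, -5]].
||A||_2 ≈ 7.6699 (= sqrt(largest eigenvalue of A^T A))

||A||_2 = sigma_max(A) = sqrt(lambda_max(A^T A)). Form the symmetric matrix M = A^T A =
[[26, -6, 15],
 [-6, 19, -6],
 [15, -6, 50]].
Its characteristic polynomial (trace, sum of principal 2x2 minors, determinant of M give the coefficients) is
  p(λ) = det(λ I - M) = λ^3 - 95λ^2 + 2447λ - 18769.
No integer candidate from the rational root theorem (±divisors of 18769) is a root, so the roots are irrational. The cubic discriminant is Δ = 88022016 > 0, so there are three distinct real roots. p(15) = -64 and p(16) = 159 have opposite signs, so a root lies in (15, 16); Newton's method refines it to λ ≈ 15.2464. p(20) = 171 and p(21) = -16 have opposite signs, so a root lies in (20, 21); Newton's method refines it to λ ≈ 20.9265. p(58) = -1311 and p(59) = 288 have opposite signs, so a root lies in (58, 59); Newton's method refines it to λ ≈ 58.8271. Check (Vieta): the three roots sum to 95, matching tr M = 95.
So the eigenvalues of A^T A are ≈ 15.2464, 20.9265, 58.8271 (all ≥ 0, as they must be for A^T A). The largest is λ_max ≈ 58.8271, hence ||A||_2 = sqrt(λ_max) ≈ 7.6699.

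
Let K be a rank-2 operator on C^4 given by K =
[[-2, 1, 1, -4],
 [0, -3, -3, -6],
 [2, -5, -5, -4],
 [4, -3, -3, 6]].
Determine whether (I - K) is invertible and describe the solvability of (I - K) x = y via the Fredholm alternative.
(I - K) is invertible (det(I - K) = -55 ≠ 0), so for every y in C^4 the equation (I - K) x = y has a unique solution.

K has rank 2 and factors as K = U V^T = u1 v1^T + u2 v2^T with u1 = (1, 3, 3, -1), v1 = (0, -1, -1, -2), u2 = (-1, 0, 1, 2), v2 = (2, -2, -2, 2) (multiplying out reproduces the displayed K). The nonzero eigenvalues of U V^T coincide with those of the 2 x 2 matrix G = V^T U = [[v1·u1, v1·u2], [v2·u1, v2·u2]] = [[-4, -5], [-12, 0]], and by the Sylvester determinant identity det(I_4 - U V^T) = det(I_2 - V^T U) = det([[5, 5], [12, 1]]) = (5)(1) - (5)(12) = -55. (Direct check: I - K =
[[3, -1, -1, 4],
 [0, 4, 3, 6],
 [-2, 5, 6, 4],
 [-4, 3, 3, -5]]
has determinant -55.) The finite-dimensional Fredholm alternative says: either (I - K) is invertible, or ker(I - K) ≠ {0} and then range(I - K) = ker((I - K)^*)^⊥, with dim ker(I - K) = dim ker((I - K)^*). Since det(I - K) ≠ 0, 1 is not an eigenvalue of K and ker(I - K) = {0}, so we are in the first case: for every y there is a unique x = (I - K)^(-1) y. (Explicitly, by the Woodbury identity, (I - U V^T)^(-1) = I + U (I_2 - G)^(-1) V^T.)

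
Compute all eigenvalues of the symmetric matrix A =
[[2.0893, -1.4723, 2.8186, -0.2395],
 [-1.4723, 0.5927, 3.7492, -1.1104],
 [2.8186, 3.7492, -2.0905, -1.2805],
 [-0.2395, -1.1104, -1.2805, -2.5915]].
sigma(A) ≈ {-6, -3, 3, 4}

A is real symmetric, so its spectrum consists of real eigenvalues. Expanding the characteristic polynomial of the displayed matrix gives
  det(λ I - A) = p(λ) = λ^4 + (2)λ^3 + (-33)λ^2 + (-18)λ + (216).
Solving p(λ) = 0 yields eigenvalues ≈ -6, -3, 3, 4. (A is shown rounded to 4 decimals, so these recover the underlying integer eigenvalues to within that precision.)
Verification: the trace of A = -2 equals the sum of eigenvalues -2, and det(A) ≈ 216.0008 matches the eigenvalue product 216.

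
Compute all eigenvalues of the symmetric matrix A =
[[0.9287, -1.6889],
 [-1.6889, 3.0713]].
sigma(A) ≈ {0, 4}

A is real symmetric, so its spectrum consists of real eigenvalues. Expanding the characteristic polynomial of the displayed matrix gives
  det(λ I - A) = p(λ) = λ^2 + (-4)λ + (0).
Solving p(λ) = 0 yields eigenvalues ≈ 0, 4. (A is shown rounded to 4 decimals, so these recover the underlying integer eigenvalues to within that precision.)
Verification: the trace of A = 4 equals the sum of eigenvalues 4, and det(A) ≈ -0.0001 matches the eigenvalue product 0.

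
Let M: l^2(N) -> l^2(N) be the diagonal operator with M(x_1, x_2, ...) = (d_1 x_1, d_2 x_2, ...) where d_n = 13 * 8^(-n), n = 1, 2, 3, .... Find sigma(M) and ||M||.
sigma(M) = {13 * 8^(-n) : n ≥ 1} ∪ {0}; ||M|| = 13/8

A bounded diagonal operator on l^2 with diagonal entries d_n has spectrum equal to the closure of {d_n : n ≥ 1}: every d_n is an eigenvalue (with eigenvector e_n), so {d_n} ⊂ sigma(M); the spectrum is closed, so its closure is too; and for lambda not in the closure, (M - lambda I) has bounded inverse (the diagonal entries 1/(d_n - lambda) are bounded). For our sequence d_n = 13 * 8^(-n), n = 1, 2, 3, ...:
  - {d_n} = {13 * 8^(-n) : n ≥ 1}; the only limit point is 0
  - closure = {13 * 8^(-n) : n ≥ 1} ∪ {0}
For the norm: a diagonal operator has ||M|| = sup_n |d_n|. Here d_n = 13 * 8^(-n) is positive and decreasing, so sup_n |d_n| = d_1 = 13/8. So ||M|| = 13/8.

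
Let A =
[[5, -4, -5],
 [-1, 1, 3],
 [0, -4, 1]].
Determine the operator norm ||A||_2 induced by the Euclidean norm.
||A||_2 ≈ 8.7691 (= sqrt(largest eigenvalue of A^T A))

||A||_2 = sigma_max(A) = sqrt(lambda_max(A^T A)). Form the symmetric matrix M = A^T A =
[[26, -21, -28],
 [-21, 33, 19],
 [-28, 19, 35]].
Its characteristic polynomial (trace, sum of principal 2x2 minors, determinant of M give the coefficients) is
  p(λ) = det(λ I - M) = λ^3 - 94λ^2 + 1337λ - 1681.
No integer candidate from the rational root theorem (±divisors of 1681) is a root, so the roots are irrational. The cubic discriminant is Δ = 4376663233 > 0, so there are three distinct real roots. p(1) = -437 and p(2) = 625 have opposite signs, so a root lies in (1, 2); Newton's method refines it to λ ≈ 1.3914. p(15) = 599 and p(16) = -257 have opposite signs, so a root lies in (15, 16); Newton's method refines it to λ ≈ 15.7111. p(76) = -4037 and p(77) = 475 have opposite signs, so a root lies in (76, 77); Newton's method refines it to λ ≈ 76.8975. Check (Vieta): the three roots sum to 94, matching tr M = 94.
So the eigenvalues of A^T A are ≈ 1.3914, 15.7111, 76.8975 (all ≥ 0, as they must be for A^T A). The largest is λ_max ≈ 76.8975, hence ||A||_2 = sqrt(λ_max) ≈ 8.7691.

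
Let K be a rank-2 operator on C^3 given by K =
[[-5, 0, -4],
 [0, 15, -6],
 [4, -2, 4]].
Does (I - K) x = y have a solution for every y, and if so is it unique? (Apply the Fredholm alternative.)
(I - K) is invertible (det(I - K) = -44 ≠ 0), so for every y in C^3 the equation (I - K) x = y has a unique solution.

K has rank 2 and factors as K = U V^T = u1 v1^T + u2 v2^T with u1 = (3, -3, -2), v1 = (-1, -2, 0), u2 = (-2, -3, 2), v2 = (1, -3, 2) (multiplying out reproduces the displayed K). The nonzero eigenvalues of U V^T coincide with those of the 2 x 2 matrix G = V^T U = [[v1·u1, v1·u2], [v2·u1, v2·u2]] = [[3, 8], [8, 11]], and by the Sylvester determinant identity det(I_3 - U V^T) = det(I_2 - V^T U) = det([[-2, -8], [-8, -10]]) = (-2)(-10) - (-8)(-8) = -44. (Direct check: I - K =
[[6, 0, 4],
 [0, -14, 6],
 [-4, 2, -3]]
has determinant -44.) The finite-dimensional Fredholm alternative says: either (I - K) is invertible, or ker(I - K) ≠ {0} and then range(I - K) = ker((I - K)^*)^⊥, with dim ker(I - K) = dim ker((I - K)^*). Since det(I - K) ≠ 0, 1 is not an eigenvalue of K and ker(I - K) = {0}, so we are in the first case: for every y there is a unique x = (I - K)^(-1) y. (Explicitly, by the Woodbury identity, (I - U V^T)^(-1) = I + U (I_2 - G)^(-1) V^T.)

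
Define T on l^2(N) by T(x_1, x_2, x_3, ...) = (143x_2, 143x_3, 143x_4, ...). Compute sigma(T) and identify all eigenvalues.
sigma(T) = closed disk {z in C : |z| ≤ 143}; sigma_p(T) = open disk {z in C : |z| < 143}

Note T = 143·V where V is the unit left shift (V x)_k = x_{k+1}; so sigma(T) = 143·sigma(V) and ||T|| = 143||V||. ||T x||^2 = 20449sum_{k≥2} |x_k|^2 ≤ 20449||x||^2, with equality on {x : x_1 = 0}, so ||T|| = 143. For any lambda with |lambda| < 143, set r = lambda/143 (|r| < 1); the vector x = (1, r, r^2, ...) is in l^2 and satisfies T x = 143(r, r^2, ...) = lambda x, so lambda is an eigenvalue. On the boundary |lambda| = 143 the geometric series diverges, so no l^2 eigenvector exists, but these lambda lie in the approximate point spectrum. Hence sigma(T) is the closed disk of radius 143 and sigma_p(T) is the open disk.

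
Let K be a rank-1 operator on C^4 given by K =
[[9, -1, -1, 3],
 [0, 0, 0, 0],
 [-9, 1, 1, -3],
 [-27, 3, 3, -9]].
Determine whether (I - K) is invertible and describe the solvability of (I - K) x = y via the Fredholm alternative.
(I - K) is singular (det(I - K) = 0, i.e. 1 ∈ sigma(K)). (I - K) x = y is solvable iff y ⊥ ker((I - K)^*) = span{(9, -1, -1, 3)}, i.e. iff 9y_1 - y_2 - y_3 + 3y_4 = 0. When solvable, the solutions are x = y + c·(1, 0, -1, -3), c arbitrary (ker(I - K) = span{(1, 0, -1, -3)}, dimension 1).

K has rank 1, so it is an outer product K = u v^T: every row of K is a multiple of one row vector. Reading off the entries, u = (1, 0, -1, -3) and v = (9, -1, -1, 3) (row i of K equals u_i·v^T). A rank-one matrix u v^T satisfies K u = u (v·u) and kills the (3)-dimensional subspace v^⊥, so its characteristic polynomial is lambda^3 (lambda - v·u) with v·u = tr K = 1. Hence the eigenvalues of I - K are 1 (multiplicity 3) and 1 - (1) = 0, so det(I - K) = 0. (Direct check: I - K =
[[-8, 1, 1, -3],
 [0, 1, 0, 0],
 [9, -1, 0, 3],
 [27, -3, -3, 10]]
has determinant 0.) So 1 is an eigenvalue of K and (I - K) is not invertible. The finite-dimensional Fredholm alternative says: either (I - K) is invertible, or ker(I - K) ≠ {0} and then range(I - K) = ker((I - K)^*)^⊥, with dim ker(I - K) = dim ker((I - K)^*). We are in the second case, so we need both kernels. Kernel of I - K: (I - K) u = u - u (v·u) = u - u = 0, so ker(I - K) = span{u} = span{(1, 0, -1, -3)} (it is exactly 1-dimensional because rank(I - K) = 3). Kernel of the adjoint: K is real, so (I - K)^* = I - K^T = I - v u^T, and (I - v u^T) v = v - v (u·v) = 0; hence ker((I - K)^*) = span{v} = span{(9, -1, -1, 3)}. Therefore (I - K) x = y is solvable iff <y, v> = 0, i.e. iff 9y_1 - y_2 - y_3 + 3y_4 = 0. When this holds, K y = u (v·y) = 0, so (I - K) y = y and x = y is a particular solution; the full solution set is the line x = y + c·u = y + c·(1, 0, -1, -3), c ∈ C.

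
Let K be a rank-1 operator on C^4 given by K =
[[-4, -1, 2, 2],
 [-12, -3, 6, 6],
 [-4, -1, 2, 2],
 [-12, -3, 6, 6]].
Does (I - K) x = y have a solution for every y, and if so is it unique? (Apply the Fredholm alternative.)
(I - K) is singular (det(I - K) = 0, i.e. 1 ∈ sigma(K)). (I - K) x = y is solvable iff y ⊥ ker((I - K)^*) = span{(-4, -1, 2, 2)}, i.e. iff -4y_1 - y_2 + 2y_3 + 2y_4 = 0. When solvable, the solutions are x = y + c·(1, 3, 1, 3), c arbitrary (ker(I - K) = span{(1, 3, 1, 3)}, dimension 1).

K has rank 1, so it is an outer product K = u v^T: every row of K is a multiple of one row vector. Reading off the entries, u = (1, 3, 1, 3) and v = (-4, -1, 2, 2) (row i of K equals u_i·v^T). A rank-one matrix u v^T satisfies K u = u (v·u) and kills the (3)-dimensional subspace v^⊥, so its characteristic polynomial is lambda^3 (lambda - v·u) with v·u = tr K = 1. Hence the eigenvalues of I - K are 1 (multiplicity 3) and 1 - (1) = 0, so det(I - K) = 0. (Direct check: I - K =
[[5, 1, -2, -2],
 [12, 4, -6, -6],
 [4, 1, -1, -2],
 [12, 3, -6, -5]]
has determinant 0.) So 1 is an eigenvalue of K and (I - K) is not invertible. The finite-dimensional Fredholm alternative says: either (I - K) is invertible, or ker(I - K) ≠ {0} and then range(I - K) = ker((I - K)^*)^⊥, with dim ker(I - K) = dim ker((I - K)^*). We are in the second case, so we need both kernels. Kernel of I - K: (I - K) u = u - u (v·u) = u - u = 0, so ker(I - K) = span{u} = span{(1, 3, 1, 3)} (it is exactly 1-dimensional because rank(I - K) = 3). Kernel of the adjoint: K is real, so (I - K)^* = I - K^T = I - v u^T, and (I - v u^T) v = v - v (u·v) = 0; hence ker((I - K)^*) = span{v} = span{(-4, -1, 2, 2)}. Therefore (I - K) x = y is solvable iff <y, v> = 0, i.e. iff -4y_1 - y_2 + 2y_3 + 2y_4 = 0. When this holds, K y = u (v·y) = 0, so (I - K) y = y and x = y is a particular solution; the full solution set is the line x = y + c·u = y + c·(1, 3, 1, 3), c ∈ C.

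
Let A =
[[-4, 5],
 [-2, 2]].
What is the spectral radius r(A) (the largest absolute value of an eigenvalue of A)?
r(A) = sqrt(2) ≈ 1.4142

The eigenvalues of A are the roots of its characteristic polynomial. With M = A (coefficients from the trace and determinant):
  p(λ) = det(λ I - M) = λ^2 + 2λ + 2.
For λ^2 + 2λ + 2 the discriminant is -4. It is negative, so the roots are the complex-conjugate pair λ = -1 ± (sqrt(4)/2) i ≈ -1 ± 1i. For a conjugate pair the product of the roots equals the constant term, so |λ|^2 = 2 and |λ| = sqrt(2) ≈ 1.4142.
Thus the eigenvalues (to 4 decimals) are -1 ± 1i (modulus 1.4142). The spectral radius is the largest modulus: r(A) = sqrt(2) ≈ 1.4142. (Cross-check: r(A) ≤ ||A||_2 ≈ 6.9942; equality holds whenever A is normal, though it can also hold for some non-normal A.)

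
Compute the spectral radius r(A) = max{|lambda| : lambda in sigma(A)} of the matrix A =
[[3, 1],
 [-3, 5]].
r(A) = sqrt(18) ≈ 4.2426

The eigenvalues of A are the roots of its characteristic polynomial. With M = A (coefficients from the trace and determinant):
  p(λ) = det(λ I - M) = λ^2 - 8λ + 18.
For λ^2 - 8λ + 18 the discriminant is -8. It is negative, so the roots are the complex-conjugate pair λ = 4 ± (sqrt(8)/2) i ≈ 4 ± 1.4142i. For a conjugate pair the product of the roots equals the constant term, so |λ|^2 = 18 and |λ| = sqrt(18) ≈ 4.2426.
Thus the eigenvalues (to 4 decimals) are 4 ± 1.4142i (modulus 4.2426). The spectral radius is the largest modulus: r(A) = sqrt(18) ≈ 4.2426. (Cross-check: r(A) ≤ ||A||_2 ≈ 5.8863; equality holds whenever A is normal, though it can also hold for some non-normal A.)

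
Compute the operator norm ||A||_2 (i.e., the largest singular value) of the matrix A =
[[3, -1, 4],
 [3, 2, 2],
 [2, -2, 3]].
||A||_2 ≈ 7.0999 (= sqrt(largest eigenvalue of A^T A))

||A||_2 = sigma_max(A) = sqrt(lambda_max(A^T A)). Form the symmetric matrix M = A^T A =
[[22, -1, 24],
 [-1, 9, -6],
 [24, -6, 29]].
Its characteristic polynomial (trace, sum of principal 2x2 minors, determinant of M give the coefficients) is
  p(λ) = det(λ I - M) = λ^3 - 60λ^2 + 484λ - 25.
No integer candidate from the rational root theorem (±divisors of 25) is a root, so the roots are irrational. The cubic discriminant is Δ = 381253109 > 0, so there are three distinct real roots. p(0) = -25 and p(1) = 400 have opposite signs, so a root lies in (0, 1); Newton's method refines it to λ ≈ 0.052. p(9) = 200 and p(10) = -185 have opposite signs, so a root lies in (9, 10); Newton's method refines it to λ ≈ 9.5398. p(50) = -825 and p(51) = 1250 have opposite signs, so a root lies in (50, 51); Newton's method refines it to λ ≈ 50.4082. Check (Vieta): the three roots sum to 60, matching tr M = 60.
So the eigenvalues of A^T A are ≈ 0.052, 9.5398, 50.4082 (all ≥ 0, as they must be for A^T A). The largest is λ_max ≈ 50.4082, hence ||A||_2 = sqrt(λ_max) ≈ 7.0999.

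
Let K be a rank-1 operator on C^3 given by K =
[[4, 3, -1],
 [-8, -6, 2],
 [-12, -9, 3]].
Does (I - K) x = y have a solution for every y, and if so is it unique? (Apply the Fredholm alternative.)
(I - K) is singular (det(I - K) = 0, i.e. 1 ∈ sigma(K)). (I - K) x = y is solvable iff y ⊥ ker((I - K)^*) = span{(4, 3, -1)}, i.e. iff 4y_1 + 3y_2 - y_3 = 0. When solvable, the solutions are x = y + c·(1, -2, -3), c arbitrary (ker(I - K) = span{(1, -2, -3)}, dimension 1).

K has rank 1, so it is an outer product K = u v^T: every row of K is a multiple of one row vector. Reading off the entries, u = (1, -2, -3) and v = (4, 3, -1) (row i of K equals u_i·v^T). A rank-one matrix u v^T satisfies K u = u (v·u) and kills the (2)-dimensional subspace v^⊥, so its characteristic polynomial is lambda^2 (lambda - v·u) with v·u = tr K = 1. Hence the eigenvalues of I - K are 1 (multiplicity 2) and 1 - (1) = 0, so det(I - K) = 0. (Direct check: I - K =
[[-3, -3, 1],
 [8, 7, -2],
 [12, 9, -2]]
has determinant 0.) So 1 is an eigenvalue of K and (I - K) is not invertible. The finite-dimensional Fredholm alternative says: either (I - K) is invertible, or ker(I - K) ≠ {0} and then range(I - K) = ker((I - K)^*)^⊥, with dim ker(I - K) = dim ker((I - K)^*). We are in the second case, so we need both kernels. Kernel of I - K: (I - K) u = u - u (v·u) = u - u = 0, so ker(I - K) = span{u} = span{(1, -2, -3)} (it is exactly 1-dimensional because rank(I - K) = 2). Kernel of the adjoint: K is real, so (I - K)^* = I - K^T = I - v u^T, and (I - v u^T) v = v - v (u·v) = 0; hence ker((I - K)^*) = span{v} = span{(4, 3, -1)}. Therefore (I - K) x = y is solvable iff <y, v> = 0, i.e. iff 4y_1 + 3y_2 - y_3 = 0. When this holds, K y = u (v·y) = 0, so (I - K) y = y and x = y is a particular solution; the full solution set is the line x = y + c·u = y + c·(1, -2, -3), c ∈ C.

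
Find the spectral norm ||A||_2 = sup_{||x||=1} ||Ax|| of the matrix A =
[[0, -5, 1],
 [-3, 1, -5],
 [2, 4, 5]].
||A||_2 ≈ 8.2569 (= sqrt(largest eigenvalue of A^T A))

||A||_2 = sigma_max(A) = sqrt(lambda_max(A^T A)). Form the symmetric matrix M = A^T A =
[[13, 5, 25],
 [5, 42, 10],
 [25, 10, 51]].
Its characteristic polynomial (trace, sum of principal 2x2 minors, determinant of M give the coefficients) is
  p(λ) = det(λ I - M) = λ^3 - 106λ^2 + 2601λ - 1521.
No integer candidate from the rational root theorem (±divisors of 1521) is a root, so the roots are irrational. The cubic discriminant is Δ = 5868321849 > 0, so there are three distinct real roots. p(0) = -1521 and p(1) = 975 have opposite signs, so a root lies in (0, 1); Newton's method refines it to λ ≈ 0.5993. p(37) = 255 and p(38) = -875 have opposite signs, so a root lies in (37, 38); Newton's method refines it to λ ≈ 37.2247. p(68) = -365 and p(69) = 1791 have opposite signs, so a root lies in (68, 69); Newton's method refines it to λ ≈ 68.176. Check (Vieta): the three roots sum to 106, matching tr M = 106.
So the eigenvalues of A^T A are ≈ 0.5993, 37.2247, 68.176 (all ≥ 0, as they must be for A^T A). The largest is λ_max ≈ 68.176, hence ||A||_2 = sqrt(λ_max) ≈ 8.2569.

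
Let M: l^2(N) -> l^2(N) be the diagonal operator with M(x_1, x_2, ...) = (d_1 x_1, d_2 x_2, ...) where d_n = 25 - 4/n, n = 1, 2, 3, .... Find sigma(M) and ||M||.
sigma(M) = {25 - 4/n : n ≥ 1} ∪ {25}; ||M|| = 25

A bounded diagonal operator on l^2 with diagonal entries d_n has spectrum equal to the closure of {d_n : n ≥ 1}: every d_n is an eigenvalue (with eigenvector e_n), so {d_n} ⊂ sigma(M); the spectrum is closed, so its closure is too; and for lambda not in the closure, (M - lambda I) has bounded inverse (the diagonal entries 1/(d_n - lambda) are bounded). For our sequence d_n = 25 - 4/n, n = 1, 2, 3, ...:
  - {d_n} = {25 - 4/n : n ≥ 1}; the only limit point is 25
  - closure = {25 - 4/n : n ≥ 1} ∪ {25}
For the norm: a diagonal operator has ||M|| = sup_n |d_n|. Here d_n = 25 - 4/n increases monotonically from d_1 = 21 toward 25, with all terms in [21, 25); so sup_n |d_n| = 25 (the supremum is the limit, not attained). So ||M|| = 25.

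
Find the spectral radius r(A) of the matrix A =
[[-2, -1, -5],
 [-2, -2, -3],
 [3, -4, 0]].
r(A) ≈ 4.6406

The eigenvalues of A are the roots of its characteristic polynomial. With M = A (coefficients from the trace, the sum of principal 2x2 minors, and det A):
  p(λ) = det(λ I - M) = λ^3 + 4λ^2 + 5λ + 37.
No integer candidate from the rational root theorem (±divisors of 37) is a root, so the roots are irrational. The cubic discriminant is Δ = -33215 < 0, so there is one real root and a complex-conjugate pair. p(-5) = -13 and p(-4) = 17 have opposite signs, so a root lies in (-5, -4); Newton's method refines it to λ ≈ -4.6406. Dividing out (λ - (-4.6406)) leaves approximately λ^2 - 0.6406λ + 7.973. For λ^2 - 0.6406λ + 7.973 the discriminant is -31.4817. It is negative, so the remaining roots are the complex-conjugate pair λ ≈ 0.3203 ± 2.8054i. Their product equals the constant term, so |λ|^2 ≈ 7.973 and |λ| ≈ 2.8237.
Thus the eigenvalues (to 4 decimals) are -4.6406 (modulus 4.6406); 0.3203 ± 2.8054i (modulus 2.8237). The spectral radius is the largest modulus: r(A) ≈ 4.6406. (Cross-check: r(A) ≤ ||A||_2 ≈ 6.7448; equality holds whenever A is normal, though it can also hold for some non-normal A.)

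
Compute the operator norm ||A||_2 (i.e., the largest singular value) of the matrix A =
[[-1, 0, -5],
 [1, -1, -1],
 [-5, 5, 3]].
||A||_2 ≈ 8.049 (= sqrt(largest eigenvalue of A^T A))

||A||_2 = sigma_max(A) = sqrt(lambda_max(A^T A)). Form the symmetric matrix M = A^T A =
[[27, -26, -11],
 [-26, 26, 16],
 [-11, 16, 35]].
Its characteristic polynomial (trace, sum of principal 2x2 minors, determinant of M give the coefficients) is
  p(λ) = det(λ I - M) = λ^3 - 88λ^2 + 1504λ - 4.
No integer candidate from the rational root theorem (±divisors of 4) is a root, so the roots are irrational. The cubic discriminant is Δ = 3907389008 > 0, so there are three distinct real roots. p(0) = -4 and p(1) = 1413 have opposite signs, so a root lies in (0, 1); Newton's method refines it to λ ≈ 0.0027. p(23) = 203 and p(24) = -772 have opposite signs, so a root lies in (23, 24); Newton's method refines it to λ ≈ 23.2112. p(64) = -2052 and p(65) = 581 have opposite signs, so a root lies in (64, 65); Newton's method refines it to λ ≈ 64.7861. Check (Vieta): the three roots sum to 88, matching tr M = 88.
So the eigenvalues of A^T A are ≈ 0.0027, 23.2112, 64.7861 (all ≥ 0, as they must be for A^T A). The largest is λ_max ≈ 64.7861, hence ||A||_2 = sqrt(λ_max) ≈ 8.049.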